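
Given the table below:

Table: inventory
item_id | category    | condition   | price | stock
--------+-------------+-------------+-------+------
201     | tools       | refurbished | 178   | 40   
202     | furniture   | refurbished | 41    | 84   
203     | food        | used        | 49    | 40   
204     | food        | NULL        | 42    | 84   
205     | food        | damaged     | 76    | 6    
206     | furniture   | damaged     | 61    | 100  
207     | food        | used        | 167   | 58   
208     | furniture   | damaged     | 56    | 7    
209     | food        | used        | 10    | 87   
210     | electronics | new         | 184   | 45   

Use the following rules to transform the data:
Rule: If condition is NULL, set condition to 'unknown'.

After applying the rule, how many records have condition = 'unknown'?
1

Step 1: Count records where condition IS NULL
Step 2: Found 1 records with NULL condition
Step 3: These records will have condition set to 'unknown'
Step 4: Records already having condition = 'unknown': 0
Step 5: Answer: 1 + 0 = 1 records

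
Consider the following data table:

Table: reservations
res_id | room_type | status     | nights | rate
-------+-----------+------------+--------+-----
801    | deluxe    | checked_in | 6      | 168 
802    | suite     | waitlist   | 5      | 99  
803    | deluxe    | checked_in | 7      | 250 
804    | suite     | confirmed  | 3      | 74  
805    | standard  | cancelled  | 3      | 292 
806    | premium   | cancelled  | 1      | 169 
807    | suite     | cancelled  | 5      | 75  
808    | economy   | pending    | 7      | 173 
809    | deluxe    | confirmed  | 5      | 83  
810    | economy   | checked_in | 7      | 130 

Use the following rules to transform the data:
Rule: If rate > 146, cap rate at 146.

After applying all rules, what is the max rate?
146

Step 1: Original maximum rate = 292
Step 2: Apply cap at 146
Step 3: 5 records had rate > 146 and were capped
Step 4: Maximum after transformation = 146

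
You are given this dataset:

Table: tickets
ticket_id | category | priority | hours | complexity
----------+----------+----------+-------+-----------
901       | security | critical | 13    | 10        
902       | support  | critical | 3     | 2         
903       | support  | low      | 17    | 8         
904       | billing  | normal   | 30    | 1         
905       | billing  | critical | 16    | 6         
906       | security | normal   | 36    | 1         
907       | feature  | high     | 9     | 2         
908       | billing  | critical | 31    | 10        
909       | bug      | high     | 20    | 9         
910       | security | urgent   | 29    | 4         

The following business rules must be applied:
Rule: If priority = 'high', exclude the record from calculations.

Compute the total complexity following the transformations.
42

Step 1: Identify records where priority = 'high'
Step 2: The excluded records sum to 11
Step 3: Original total complexity = 53
Step 4: Remaining total = 53 - 11 = 42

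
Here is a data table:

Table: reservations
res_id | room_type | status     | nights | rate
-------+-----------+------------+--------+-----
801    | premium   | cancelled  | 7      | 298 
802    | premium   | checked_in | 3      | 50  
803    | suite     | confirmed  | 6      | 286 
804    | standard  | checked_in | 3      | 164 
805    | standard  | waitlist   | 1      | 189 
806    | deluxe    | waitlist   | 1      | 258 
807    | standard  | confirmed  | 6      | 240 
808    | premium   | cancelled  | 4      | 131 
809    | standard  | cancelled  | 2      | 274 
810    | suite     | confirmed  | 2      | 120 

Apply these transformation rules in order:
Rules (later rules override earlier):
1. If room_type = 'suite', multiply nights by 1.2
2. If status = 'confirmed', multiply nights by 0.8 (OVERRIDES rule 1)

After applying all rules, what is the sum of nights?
32.2

Step 1: Rule 2 takes priority for records with status = 'confirmed'
  - 3 records: 14 × 0.8 = 11.2
Step 2: Rule 1 applies to remaining records with room_type = 'suite'
  - 0 records: 0 × 1.2 = 0.0
Step 3: Other records unchanged: 21
Step 4: Final sum = 11.2 + 0.0 + 21 = 32.2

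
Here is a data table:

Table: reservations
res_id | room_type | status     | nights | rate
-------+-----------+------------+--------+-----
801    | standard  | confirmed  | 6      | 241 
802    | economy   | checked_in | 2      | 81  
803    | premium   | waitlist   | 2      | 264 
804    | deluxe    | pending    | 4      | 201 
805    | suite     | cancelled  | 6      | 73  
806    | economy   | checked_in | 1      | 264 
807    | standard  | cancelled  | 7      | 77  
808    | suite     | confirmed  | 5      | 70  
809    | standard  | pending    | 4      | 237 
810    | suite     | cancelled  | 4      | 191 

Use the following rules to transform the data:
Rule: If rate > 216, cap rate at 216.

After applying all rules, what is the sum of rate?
1557

Step 1: 4 records have rate > 216
Step 2: These records originally summed to 1006
Step 3: After capping: 4 × 216 = 864
Step 4: Unaffected records sum: 693
Step 5: Final sum = 864 + 693 = 1557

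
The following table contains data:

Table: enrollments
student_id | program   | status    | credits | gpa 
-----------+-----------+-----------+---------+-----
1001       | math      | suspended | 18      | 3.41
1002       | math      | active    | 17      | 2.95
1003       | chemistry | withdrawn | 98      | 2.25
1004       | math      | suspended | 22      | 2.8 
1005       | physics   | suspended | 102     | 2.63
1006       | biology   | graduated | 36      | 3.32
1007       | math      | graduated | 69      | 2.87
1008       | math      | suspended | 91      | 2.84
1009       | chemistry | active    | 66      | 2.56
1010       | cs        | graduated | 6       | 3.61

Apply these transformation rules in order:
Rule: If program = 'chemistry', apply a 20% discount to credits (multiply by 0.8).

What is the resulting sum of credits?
492.2

Step 1: Records with program = 'chemistry' have total credits = 164
Step 2: Apply multiplier: 164 × 0.8 = 131.2
Step 3: Other records total: 361
Step 4: Final sum = 131.2 + 361 = 492.2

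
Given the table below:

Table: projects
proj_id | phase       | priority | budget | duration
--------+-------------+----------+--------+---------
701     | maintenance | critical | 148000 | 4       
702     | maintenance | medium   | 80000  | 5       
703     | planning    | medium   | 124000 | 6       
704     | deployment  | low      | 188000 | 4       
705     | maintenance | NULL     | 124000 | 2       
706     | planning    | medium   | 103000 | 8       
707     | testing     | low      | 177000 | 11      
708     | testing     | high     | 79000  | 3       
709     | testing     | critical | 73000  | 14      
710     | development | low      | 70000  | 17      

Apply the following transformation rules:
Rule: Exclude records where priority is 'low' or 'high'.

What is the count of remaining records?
6

Step 1: Count records to exclude
  - 3 (low) + 1 (high) = 4 records
Step 2: Total records: 10
Step 3: Remaining = 10 - 4 = 6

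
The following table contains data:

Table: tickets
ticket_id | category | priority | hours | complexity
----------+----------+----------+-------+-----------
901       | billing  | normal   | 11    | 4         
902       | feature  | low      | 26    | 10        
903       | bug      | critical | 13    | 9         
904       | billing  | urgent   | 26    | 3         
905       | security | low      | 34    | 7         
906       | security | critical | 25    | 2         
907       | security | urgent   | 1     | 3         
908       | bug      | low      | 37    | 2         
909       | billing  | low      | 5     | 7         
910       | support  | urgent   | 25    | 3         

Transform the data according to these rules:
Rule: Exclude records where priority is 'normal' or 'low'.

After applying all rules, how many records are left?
5

Step 1: Count records to exclude
  - 1 (normal) + 4 (low) = 5 records
Step 2: Total records: 10
Step 3: Remaining = 10 - 5 = 5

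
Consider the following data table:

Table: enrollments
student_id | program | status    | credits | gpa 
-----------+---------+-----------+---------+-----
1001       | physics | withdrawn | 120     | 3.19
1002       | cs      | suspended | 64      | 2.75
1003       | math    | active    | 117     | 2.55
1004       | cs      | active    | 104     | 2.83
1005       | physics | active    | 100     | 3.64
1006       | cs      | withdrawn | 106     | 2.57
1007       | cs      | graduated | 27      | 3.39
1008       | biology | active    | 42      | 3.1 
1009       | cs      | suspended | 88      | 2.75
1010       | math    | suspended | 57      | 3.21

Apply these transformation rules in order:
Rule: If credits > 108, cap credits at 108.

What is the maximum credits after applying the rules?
108

Step 1: Original maximum credits = 120
Step 2: Apply cap at 108
Step 3: 2 records had credits > 108 and were capped
Step 4: Maximum after transformation = 108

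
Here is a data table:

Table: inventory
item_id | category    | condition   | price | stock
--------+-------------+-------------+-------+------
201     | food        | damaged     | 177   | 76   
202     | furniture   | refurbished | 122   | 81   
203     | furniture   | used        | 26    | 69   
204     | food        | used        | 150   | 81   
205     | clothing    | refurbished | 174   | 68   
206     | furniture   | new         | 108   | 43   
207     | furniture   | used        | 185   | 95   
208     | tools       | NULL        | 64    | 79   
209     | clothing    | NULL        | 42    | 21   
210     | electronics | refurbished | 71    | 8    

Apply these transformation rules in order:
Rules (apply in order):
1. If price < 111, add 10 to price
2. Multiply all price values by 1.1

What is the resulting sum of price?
1285.9

Step 1: Apply Rule 1 - Add 10 to records with price < 111
  - 5 records affected: 311 + (5 × 10) = 361
  - Unaffected records: 808
  - Sum after Rule 1: 1169
Step 2: Apply Rule 2 - Multiply all by 1.1
  - 1169 × 1.1 = 1285.9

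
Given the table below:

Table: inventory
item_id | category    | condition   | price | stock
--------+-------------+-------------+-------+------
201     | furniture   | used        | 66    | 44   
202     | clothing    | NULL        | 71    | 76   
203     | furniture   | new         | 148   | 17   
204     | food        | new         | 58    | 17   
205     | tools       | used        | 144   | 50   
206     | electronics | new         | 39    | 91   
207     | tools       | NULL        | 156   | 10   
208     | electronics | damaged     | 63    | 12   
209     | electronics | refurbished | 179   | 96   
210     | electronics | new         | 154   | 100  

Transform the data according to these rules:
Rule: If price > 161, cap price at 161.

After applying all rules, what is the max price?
161

Step 1: Original maximum price = 179
Step 2: Apply cap at 161
Step 3: 1 records had price > 161 and were capped
Step 4: Maximum after transformation = 161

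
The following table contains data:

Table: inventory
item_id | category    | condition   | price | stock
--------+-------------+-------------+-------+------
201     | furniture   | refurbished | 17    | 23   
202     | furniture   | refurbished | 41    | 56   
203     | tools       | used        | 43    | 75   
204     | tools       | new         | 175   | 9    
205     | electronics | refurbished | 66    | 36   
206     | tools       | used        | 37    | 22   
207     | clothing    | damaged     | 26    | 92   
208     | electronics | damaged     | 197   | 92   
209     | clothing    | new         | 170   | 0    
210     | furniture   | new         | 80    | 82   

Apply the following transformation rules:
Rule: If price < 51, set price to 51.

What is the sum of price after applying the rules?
943

Step 1: 5 records have price < 51
Step 2: These records originally summed to 164
Step 3: After setting to minimum: 5 × 51 = 255
Step 4: Unaffected records sum: 688
Step 5: Final sum = 255 + 688 = 943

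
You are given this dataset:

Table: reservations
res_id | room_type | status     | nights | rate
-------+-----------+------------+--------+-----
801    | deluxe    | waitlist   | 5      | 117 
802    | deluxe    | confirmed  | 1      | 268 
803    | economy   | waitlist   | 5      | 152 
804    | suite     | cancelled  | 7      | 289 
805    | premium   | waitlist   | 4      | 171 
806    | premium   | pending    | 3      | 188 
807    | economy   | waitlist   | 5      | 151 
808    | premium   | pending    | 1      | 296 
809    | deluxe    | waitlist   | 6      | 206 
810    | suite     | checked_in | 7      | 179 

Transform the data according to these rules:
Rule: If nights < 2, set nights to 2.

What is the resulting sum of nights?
46

Step 1: 2 records have nights < 2
Step 2: These records originally summed to 2
Step 3: After setting to minimum: 2 × 2 = 4
Step 4: Unaffected records sum: 42
Step 5: Final sum = 4 + 42 = 46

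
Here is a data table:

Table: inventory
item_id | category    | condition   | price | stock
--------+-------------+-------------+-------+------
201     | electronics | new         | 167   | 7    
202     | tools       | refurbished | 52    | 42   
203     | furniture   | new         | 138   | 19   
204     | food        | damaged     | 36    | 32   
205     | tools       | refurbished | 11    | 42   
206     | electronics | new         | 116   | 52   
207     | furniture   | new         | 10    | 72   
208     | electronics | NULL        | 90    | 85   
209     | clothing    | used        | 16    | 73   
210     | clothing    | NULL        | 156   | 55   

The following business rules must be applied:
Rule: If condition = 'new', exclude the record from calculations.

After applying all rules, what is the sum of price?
361

Step 1: Identify records where condition = 'new'
Step 2: The excluded records sum to 431
Step 3: Original total price = 792
Step 4: Remaining total = 792 - 431 = 361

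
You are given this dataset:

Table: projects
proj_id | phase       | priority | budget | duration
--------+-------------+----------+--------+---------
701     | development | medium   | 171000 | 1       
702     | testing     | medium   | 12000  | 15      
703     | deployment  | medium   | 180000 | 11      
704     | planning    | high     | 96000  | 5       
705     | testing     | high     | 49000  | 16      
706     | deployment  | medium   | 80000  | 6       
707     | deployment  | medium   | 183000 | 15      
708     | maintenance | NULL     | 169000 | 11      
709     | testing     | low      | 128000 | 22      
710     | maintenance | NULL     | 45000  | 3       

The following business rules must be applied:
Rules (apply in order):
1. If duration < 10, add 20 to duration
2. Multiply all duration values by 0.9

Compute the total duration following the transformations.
166.5

Step 1: Apply Rule 1 - Add 20 to records with duration < 10
  - 4 records affected: 15 + (4 × 20) = 95
  - Unaffected records: 90
  - Sum after Rule 1: 185
Step 2: Apply Rule 2 - Multiply all by 0.9
  - 185 × 0.9 = 166.5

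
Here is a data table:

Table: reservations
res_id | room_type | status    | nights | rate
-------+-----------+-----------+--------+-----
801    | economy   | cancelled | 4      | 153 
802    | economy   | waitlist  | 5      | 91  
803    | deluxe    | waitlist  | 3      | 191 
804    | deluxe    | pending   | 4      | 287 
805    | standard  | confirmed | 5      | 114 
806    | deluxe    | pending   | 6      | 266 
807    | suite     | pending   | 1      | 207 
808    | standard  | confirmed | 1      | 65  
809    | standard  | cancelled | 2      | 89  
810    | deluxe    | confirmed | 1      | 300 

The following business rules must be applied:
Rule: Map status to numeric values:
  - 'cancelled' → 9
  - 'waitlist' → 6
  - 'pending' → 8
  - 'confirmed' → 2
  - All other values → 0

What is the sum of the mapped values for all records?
60

Step 1: Apply mapping to each record
Step 2: Count by status:
  'cancelled': 2 records × 9 = 18
  'waitlist': 2 records × 6 = 12
  'pending': 3 records × 8 = 24
  'confirmed': 3 records × 2 = 6
Step 3: Sum all mapped values = 60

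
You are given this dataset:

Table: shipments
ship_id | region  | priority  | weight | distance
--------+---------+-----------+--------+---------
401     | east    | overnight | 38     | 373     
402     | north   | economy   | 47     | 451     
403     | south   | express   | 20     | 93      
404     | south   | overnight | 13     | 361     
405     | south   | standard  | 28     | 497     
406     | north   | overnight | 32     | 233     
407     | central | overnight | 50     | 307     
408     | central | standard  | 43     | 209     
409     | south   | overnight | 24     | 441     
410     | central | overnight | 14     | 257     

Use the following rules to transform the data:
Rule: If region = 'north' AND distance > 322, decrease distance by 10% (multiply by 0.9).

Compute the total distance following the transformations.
3176.9

Step 1: Find records where region = 'north' AND distance > 322
Step 2: 1 records match, summing to 451
Step 3: After multiplier: 451 × 0.9 = 405.9
Step 4: Unaffected records sum: 2771
Step 5: Final sum = 405.9 + 2771 = 3176.9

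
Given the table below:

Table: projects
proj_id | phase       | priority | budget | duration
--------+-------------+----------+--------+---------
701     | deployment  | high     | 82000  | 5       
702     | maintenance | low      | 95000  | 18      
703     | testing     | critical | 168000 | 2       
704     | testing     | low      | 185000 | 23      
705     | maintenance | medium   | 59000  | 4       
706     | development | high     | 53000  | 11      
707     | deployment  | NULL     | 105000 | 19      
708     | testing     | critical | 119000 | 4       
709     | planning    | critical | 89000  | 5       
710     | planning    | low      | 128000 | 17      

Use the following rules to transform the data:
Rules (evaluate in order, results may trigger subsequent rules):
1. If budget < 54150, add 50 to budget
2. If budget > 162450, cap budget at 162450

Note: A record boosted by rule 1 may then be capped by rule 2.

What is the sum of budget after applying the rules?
1054950

Step 1: Apply rule 1 to records with budget < 54150
  - 1 records get bonus of 50
  - Of these, 0 records then exceed 162450 and get capped
Step 2: Apply rule 2 to records with budget > 162450
  - 2 records (original) are capped
Step 3: Calculate final sum = 1054950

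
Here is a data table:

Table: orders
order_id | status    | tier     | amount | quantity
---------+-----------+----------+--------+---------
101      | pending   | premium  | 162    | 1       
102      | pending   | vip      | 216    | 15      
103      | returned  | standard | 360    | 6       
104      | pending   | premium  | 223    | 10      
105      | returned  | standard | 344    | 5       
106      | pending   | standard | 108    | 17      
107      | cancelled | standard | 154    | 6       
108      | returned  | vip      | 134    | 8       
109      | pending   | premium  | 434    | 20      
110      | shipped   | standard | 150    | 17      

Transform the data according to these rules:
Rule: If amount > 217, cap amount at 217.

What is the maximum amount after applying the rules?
217

Step 1: Original maximum amount = 434
Step 2: Apply cap at 217
Step 3: 4 records had amount > 217 and were capped
Step 4: Maximum after transformation = 217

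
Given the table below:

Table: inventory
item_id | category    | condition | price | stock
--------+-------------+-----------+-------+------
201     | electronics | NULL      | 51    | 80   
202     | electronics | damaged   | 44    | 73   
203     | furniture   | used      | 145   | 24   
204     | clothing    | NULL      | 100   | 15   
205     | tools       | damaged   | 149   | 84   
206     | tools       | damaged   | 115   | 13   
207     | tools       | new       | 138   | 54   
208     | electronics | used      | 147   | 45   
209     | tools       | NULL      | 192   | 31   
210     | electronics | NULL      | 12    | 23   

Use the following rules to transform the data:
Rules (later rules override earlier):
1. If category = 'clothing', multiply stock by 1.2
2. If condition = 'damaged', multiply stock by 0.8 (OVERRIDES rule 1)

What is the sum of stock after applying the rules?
411.0

Step 1: Rule 2 takes priority for records with condition = 'damaged'
  - 3 records: 170 × 0.8 = 136.0
Step 2: Rule 1 applies to remaining records with category = 'clothing'
  - 1 records: 15 × 1.2 = 18.0
Step 3: Other records unchanged: 257
Step 4: Final sum = 136.0 + 18.0 + 257 = 411.0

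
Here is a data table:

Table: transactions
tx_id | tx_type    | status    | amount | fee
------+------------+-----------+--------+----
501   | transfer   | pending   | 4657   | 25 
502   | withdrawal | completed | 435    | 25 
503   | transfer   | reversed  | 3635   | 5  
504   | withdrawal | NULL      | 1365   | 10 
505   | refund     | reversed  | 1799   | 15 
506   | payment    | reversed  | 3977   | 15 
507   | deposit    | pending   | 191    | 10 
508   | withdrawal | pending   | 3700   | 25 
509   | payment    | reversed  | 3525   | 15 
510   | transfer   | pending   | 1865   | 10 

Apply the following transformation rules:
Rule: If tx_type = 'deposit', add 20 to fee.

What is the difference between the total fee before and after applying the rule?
20

Step 1: Original sum of fee = 155
Step 2: 1 records have tx_type = 'deposit'
Step 3: Each affected record changes by 20
Step 4: Total change = 1 × 20 = 20
Step 5: New sum = 155 + 20 = 175
Step 6: Difference = |175 - 155| = 20
        (Sum increased by 20)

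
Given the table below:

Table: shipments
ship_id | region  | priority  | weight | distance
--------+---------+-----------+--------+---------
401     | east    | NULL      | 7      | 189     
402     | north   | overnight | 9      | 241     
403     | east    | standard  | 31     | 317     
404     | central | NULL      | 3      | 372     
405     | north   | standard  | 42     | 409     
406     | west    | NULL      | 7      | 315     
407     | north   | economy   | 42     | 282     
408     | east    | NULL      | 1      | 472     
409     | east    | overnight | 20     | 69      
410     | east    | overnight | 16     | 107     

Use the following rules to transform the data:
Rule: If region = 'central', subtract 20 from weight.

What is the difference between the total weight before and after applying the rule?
20

Step 1: Original sum of weight = 178
Step 2: 1 records have region = 'central'
Step 3: Each affected record changes by -20
Step 4: Total change = 1 × -20 = -20
Step 5: New sum = 178 + -20 = 158
Step 6: Difference = |158 - 178| = 20
        (Sum decreased by 20)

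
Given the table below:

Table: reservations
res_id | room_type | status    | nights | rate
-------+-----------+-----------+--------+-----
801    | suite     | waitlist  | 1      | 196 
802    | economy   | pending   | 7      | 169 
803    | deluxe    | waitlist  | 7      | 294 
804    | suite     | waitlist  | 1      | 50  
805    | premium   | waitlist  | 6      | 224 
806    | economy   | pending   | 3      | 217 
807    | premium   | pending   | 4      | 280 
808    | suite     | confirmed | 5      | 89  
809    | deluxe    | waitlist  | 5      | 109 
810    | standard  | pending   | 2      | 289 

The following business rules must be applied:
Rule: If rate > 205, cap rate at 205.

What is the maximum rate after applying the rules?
205

Step 1: Original maximum rate = 294
Step 2: Apply cap at 205
Step 3: 5 records had rate > 205 and were capped
Step 4: Maximum after transformation = 205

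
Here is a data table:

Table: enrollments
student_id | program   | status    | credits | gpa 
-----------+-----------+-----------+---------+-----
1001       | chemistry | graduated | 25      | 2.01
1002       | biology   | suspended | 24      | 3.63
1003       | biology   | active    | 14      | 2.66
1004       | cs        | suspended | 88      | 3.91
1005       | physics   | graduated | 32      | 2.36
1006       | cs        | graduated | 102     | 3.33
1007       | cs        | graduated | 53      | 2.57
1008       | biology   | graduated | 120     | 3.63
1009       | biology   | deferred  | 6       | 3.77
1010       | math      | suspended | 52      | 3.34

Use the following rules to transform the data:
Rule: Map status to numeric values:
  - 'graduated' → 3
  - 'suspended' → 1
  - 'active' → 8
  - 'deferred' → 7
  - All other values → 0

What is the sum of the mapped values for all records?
33

Step 1: Apply mapping to each record
Step 2: Count by status:
  'graduated': 5 records × 3 = 15
  'suspended': 3 records × 1 = 3
  'active': 1 records × 8 = 8
  'deferred': 1 records × 7 = 7
Step 3: Sum all mapped values = 33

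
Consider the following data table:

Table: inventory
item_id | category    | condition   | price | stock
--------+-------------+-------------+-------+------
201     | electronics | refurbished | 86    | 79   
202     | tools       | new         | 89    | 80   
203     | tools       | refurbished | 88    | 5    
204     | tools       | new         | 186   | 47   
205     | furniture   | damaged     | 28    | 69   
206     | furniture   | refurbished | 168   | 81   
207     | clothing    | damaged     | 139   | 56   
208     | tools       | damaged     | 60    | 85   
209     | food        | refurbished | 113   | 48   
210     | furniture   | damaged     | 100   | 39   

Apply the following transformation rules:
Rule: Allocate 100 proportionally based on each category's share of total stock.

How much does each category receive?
clothing: 9.51, electronics: 13.41, food: 8.15, furniture: 32.09, tools: 36.84

Step 1: Calculate total stock = 589
Step 2: Calculate each category's proportion:
  clothing: 56/589 = 9.51% → 9.51
  electronics: 79/589 = 13.41% → 13.41
  food: 48/589 = 8.15% → 8.15
  furniture: 189/589 = 32.09% → 32.09
  tools: 217/589 = 36.84% → 36.84
Step 3: Verify: sum of allocations ≈ 100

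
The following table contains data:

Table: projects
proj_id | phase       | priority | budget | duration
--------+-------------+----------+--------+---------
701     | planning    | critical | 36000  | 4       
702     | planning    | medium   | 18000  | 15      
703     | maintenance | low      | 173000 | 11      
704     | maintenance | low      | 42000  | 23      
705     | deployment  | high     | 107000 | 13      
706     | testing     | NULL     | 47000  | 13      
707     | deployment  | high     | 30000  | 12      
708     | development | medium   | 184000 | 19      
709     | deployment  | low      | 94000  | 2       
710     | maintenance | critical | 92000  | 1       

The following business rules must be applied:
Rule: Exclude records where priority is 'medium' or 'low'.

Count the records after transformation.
5

Step 1: Count records to exclude
  - 2 (medium) + 3 (low) = 5 records
Step 2: Total records: 10
Step 3: Remaining = 10 - 5 = 5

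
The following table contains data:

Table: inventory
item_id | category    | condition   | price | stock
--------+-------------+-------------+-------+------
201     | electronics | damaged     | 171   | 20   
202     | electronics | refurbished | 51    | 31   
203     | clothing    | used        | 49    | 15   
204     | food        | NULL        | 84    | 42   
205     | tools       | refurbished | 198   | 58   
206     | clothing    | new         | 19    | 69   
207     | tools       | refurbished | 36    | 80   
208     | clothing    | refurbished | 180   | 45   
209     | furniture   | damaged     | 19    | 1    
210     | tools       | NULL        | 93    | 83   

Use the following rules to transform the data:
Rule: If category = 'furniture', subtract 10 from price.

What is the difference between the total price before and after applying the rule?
10

Step 1: Original sum of price = 900
Step 2: 1 records have category = 'furniture'
Step 3: Each affected record changes by -10
Step 4: Total change = 1 × -10 = -10
Step 5: New sum = 900 + -10 = 890
Step 6: Difference = |890 - 900| = 10
        (Sum decreased by 10)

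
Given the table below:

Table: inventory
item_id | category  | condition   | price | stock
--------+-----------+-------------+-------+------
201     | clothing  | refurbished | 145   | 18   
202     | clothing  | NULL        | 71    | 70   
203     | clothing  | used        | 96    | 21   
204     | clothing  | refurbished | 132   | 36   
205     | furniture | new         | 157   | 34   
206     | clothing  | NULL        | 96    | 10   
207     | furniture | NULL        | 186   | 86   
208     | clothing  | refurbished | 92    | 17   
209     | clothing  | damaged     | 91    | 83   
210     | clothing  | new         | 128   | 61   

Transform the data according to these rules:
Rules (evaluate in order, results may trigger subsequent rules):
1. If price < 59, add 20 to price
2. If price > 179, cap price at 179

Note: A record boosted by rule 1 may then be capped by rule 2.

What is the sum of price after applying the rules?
1187

Step 1: Apply rule 1 to records with price < 59
  - 0 records get bonus of 20
  - Of these, 0 records then exceed 179 and get capped
Step 2: Apply rule 2 to records with price > 179
  - 1 records (original) are capped
Step 3: Calculate final sum = 1187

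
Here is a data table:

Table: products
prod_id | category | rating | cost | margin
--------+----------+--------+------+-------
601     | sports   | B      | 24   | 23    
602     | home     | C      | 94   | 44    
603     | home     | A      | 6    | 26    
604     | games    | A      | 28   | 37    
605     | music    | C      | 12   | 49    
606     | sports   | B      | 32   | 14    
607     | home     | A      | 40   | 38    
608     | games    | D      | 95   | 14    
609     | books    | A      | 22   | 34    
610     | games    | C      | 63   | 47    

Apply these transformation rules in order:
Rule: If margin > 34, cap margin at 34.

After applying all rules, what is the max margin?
34

Step 1: Original maximum margin = 49
Step 2: Apply cap at 34
Step 3: 5 records had margin > 34 and were capped
Step 4: Maximum after transformation = 34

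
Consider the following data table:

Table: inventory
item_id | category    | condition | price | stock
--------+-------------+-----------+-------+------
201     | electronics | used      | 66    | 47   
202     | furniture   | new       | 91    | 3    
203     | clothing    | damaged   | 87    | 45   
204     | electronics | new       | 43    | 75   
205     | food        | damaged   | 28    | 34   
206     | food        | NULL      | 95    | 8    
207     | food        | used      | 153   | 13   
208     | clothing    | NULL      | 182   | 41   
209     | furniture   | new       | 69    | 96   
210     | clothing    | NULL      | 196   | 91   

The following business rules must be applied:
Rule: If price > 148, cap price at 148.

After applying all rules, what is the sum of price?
923

Step 1: 3 records have price > 148
Step 2: These records originally summed to 531
Step 3: After capping: 3 × 148 = 444
Step 4: Unaffected records sum: 479
Step 5: Final sum = 444 + 479 = 923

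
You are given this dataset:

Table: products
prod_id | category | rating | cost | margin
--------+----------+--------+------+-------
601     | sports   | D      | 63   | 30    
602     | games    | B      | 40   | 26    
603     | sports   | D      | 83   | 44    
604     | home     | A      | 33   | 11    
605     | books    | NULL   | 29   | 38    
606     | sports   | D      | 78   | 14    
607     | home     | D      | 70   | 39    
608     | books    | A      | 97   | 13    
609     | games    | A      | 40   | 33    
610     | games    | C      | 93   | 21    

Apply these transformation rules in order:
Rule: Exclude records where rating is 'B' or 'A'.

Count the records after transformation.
6

Step 1: Count records to exclude
  - 1 (B) + 3 (A) = 4 records
Step 2: Total records: 10
Step 3: Remaining = 10 - 4 = 6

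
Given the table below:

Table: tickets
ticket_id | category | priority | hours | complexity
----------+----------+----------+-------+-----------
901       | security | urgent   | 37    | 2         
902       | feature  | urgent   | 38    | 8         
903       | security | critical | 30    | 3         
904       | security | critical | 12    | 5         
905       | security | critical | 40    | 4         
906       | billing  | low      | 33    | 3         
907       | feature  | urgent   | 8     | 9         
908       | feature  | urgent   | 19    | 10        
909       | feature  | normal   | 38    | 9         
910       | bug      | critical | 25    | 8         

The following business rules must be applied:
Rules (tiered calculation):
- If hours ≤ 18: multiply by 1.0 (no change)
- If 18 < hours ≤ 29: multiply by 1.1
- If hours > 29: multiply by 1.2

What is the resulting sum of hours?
327.6

Step 1: Tier 1 (hours ≤ 18): 2 records, sum = 20 × 1.0 = 20.0
Step 2: Tier 2 (18 < hours ≤ 29): 2 records, sum = 44 × 1.1 = 48.4
Step 3: Tier 3 (hours > 29): 6 records, sum = 216 × 1.2 = 259.2
Step 4: Final sum = 20.0 + 48.4 + 259.2 = 327.6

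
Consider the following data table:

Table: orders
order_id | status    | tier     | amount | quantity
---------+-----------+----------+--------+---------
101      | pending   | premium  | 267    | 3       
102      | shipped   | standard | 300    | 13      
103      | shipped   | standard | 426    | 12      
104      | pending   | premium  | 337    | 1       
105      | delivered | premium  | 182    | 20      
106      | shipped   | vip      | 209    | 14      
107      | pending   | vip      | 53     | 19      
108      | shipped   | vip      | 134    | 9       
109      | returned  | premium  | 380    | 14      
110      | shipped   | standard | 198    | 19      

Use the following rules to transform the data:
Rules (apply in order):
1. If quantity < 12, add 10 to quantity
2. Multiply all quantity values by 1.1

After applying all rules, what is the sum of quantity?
169.4

Step 1: Apply Rule 1 - Add 10 to records with quantity < 12
  - 3 records affected: 13 + (3 × 10) = 43
  - Unaffected records: 111
  - Sum after Rule 1: 154
Step 2: Apply Rule 2 - Multiply all by 1.1
  - 154 × 1.1 = 169.4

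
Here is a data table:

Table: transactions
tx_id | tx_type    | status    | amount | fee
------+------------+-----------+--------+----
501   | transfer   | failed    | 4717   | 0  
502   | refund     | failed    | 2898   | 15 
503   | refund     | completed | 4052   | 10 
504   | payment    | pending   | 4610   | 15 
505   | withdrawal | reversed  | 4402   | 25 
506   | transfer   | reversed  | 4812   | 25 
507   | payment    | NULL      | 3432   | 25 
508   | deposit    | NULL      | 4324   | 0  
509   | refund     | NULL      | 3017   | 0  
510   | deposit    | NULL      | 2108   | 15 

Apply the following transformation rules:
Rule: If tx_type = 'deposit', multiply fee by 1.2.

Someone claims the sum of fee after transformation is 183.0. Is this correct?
No, the correct result is 133.0.

Step 1: Calculate the correct sum after transformation
Step 2: Apply multiplier 1.2 to records where tx_type = 'deposit'
Step 3: Correct result = 133.0
Step 4: Claimed result = 183.0
Step 5: 133.0 ≠ 183.0
Conclusion: The claimed result is incorrect. The correct answer is 133.0.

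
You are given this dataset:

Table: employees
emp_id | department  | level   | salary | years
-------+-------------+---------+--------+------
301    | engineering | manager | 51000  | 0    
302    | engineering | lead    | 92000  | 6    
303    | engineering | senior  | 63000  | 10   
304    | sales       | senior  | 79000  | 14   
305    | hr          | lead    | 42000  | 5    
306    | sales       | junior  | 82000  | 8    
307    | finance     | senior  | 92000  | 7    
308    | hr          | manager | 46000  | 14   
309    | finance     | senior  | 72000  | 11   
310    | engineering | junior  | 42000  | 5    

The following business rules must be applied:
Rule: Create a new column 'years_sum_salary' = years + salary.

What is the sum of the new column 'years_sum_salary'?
661080

Step 1: For each record, compute years + salary
Example calculations:
  0 + 51000 = 51000
  6 + 92000 = 92006
  10 + 63000 = 63010
  ...
Step 2: Sum all derived values
Step 3: Total = 661080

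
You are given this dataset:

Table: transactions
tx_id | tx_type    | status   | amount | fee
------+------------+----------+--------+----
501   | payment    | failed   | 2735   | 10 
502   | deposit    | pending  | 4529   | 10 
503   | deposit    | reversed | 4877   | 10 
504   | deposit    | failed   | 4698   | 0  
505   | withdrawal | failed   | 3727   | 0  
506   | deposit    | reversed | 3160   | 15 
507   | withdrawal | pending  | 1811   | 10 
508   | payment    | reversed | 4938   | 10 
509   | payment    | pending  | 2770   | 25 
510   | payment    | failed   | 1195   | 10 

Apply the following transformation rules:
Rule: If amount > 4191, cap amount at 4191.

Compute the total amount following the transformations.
32162

Step 1: 4 records have amount > 4191
Step 2: These records originally summed to 19042
Step 3: After capping: 4 × 4191 = 16764
Step 4: Unaffected records sum: 15398
Step 5: Final sum = 16764 + 15398 = 32162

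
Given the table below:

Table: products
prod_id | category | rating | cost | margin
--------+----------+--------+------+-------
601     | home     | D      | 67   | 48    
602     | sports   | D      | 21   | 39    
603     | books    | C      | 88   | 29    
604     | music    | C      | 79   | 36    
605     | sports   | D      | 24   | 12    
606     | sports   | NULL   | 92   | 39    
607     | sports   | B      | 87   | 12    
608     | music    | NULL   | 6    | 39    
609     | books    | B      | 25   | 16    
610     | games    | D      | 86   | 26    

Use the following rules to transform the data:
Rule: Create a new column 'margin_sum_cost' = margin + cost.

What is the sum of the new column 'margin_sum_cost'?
871

Step 1: For each record, compute margin + cost
Example calculations:
  48 + 67 = 115
  39 + 21 = 60
  29 + 88 = 117
  ...
Step 2: Sum all derived values
Step 3: Total = 871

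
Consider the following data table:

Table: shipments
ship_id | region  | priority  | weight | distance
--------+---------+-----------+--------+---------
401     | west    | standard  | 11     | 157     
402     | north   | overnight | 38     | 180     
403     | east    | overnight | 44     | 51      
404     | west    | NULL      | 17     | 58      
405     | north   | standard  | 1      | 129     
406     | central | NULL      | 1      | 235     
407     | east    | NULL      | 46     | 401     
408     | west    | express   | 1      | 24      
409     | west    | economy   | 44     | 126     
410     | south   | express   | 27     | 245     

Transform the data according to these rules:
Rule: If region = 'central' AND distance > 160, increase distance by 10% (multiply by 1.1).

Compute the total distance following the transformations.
1629.5

Step 1: Find records where region = 'central' AND distance > 160
Step 2: 1 records match, summing to 235
Step 3: After multiplier: 235 × 1.1 = 258.5
Step 4: Unaffected records sum: 1371
Step 5: Final sum = 258.5 + 1371 = 1629.5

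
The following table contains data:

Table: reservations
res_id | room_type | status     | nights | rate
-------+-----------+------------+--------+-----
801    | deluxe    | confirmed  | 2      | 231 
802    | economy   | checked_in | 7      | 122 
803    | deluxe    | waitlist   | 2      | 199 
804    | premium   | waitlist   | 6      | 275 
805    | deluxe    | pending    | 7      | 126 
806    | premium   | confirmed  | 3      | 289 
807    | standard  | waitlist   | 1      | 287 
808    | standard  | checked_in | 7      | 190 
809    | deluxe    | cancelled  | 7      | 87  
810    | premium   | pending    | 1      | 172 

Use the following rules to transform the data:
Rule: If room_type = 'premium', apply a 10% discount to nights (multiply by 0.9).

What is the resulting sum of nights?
42.0

Step 1: Records with room_type = 'premium' have total nights = 10
Step 2: Apply multiplier: 10 × 0.9 = 9.0
Step 3: Other records total: 33
Step 4: Final sum = 9.0 + 33 = 42.0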